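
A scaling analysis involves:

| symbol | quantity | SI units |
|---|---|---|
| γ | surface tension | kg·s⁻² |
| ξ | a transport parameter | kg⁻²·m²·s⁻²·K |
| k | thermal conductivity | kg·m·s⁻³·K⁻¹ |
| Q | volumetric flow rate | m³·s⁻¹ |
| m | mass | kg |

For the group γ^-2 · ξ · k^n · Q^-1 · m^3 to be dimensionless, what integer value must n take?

1

Balance the M exponent: (1)·n from k, plus −2·(1) + (-2) − (0) + 3·(1) = -1 from the rest, must sum to zero.
n − 1 = 0, so n = 1.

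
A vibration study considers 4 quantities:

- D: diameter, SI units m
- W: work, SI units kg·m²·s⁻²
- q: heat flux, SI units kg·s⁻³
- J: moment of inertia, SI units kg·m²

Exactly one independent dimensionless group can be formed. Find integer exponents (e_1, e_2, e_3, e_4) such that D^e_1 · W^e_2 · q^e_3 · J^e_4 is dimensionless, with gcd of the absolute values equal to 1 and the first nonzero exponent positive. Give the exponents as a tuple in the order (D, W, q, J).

M: e_1·(0) + e_2·(1) + e_3·(1) + e_4·(1) = 0
L: e_1·(1) + e_2·(2) + e_3·(0) + e_4·(2) = 0
T: e_1·(0) + e_2·(-2) + e_3·(-3) + e_4·(0) = 0
Solving this homogeneous linear system for the smallest-integer solution (first nonzero entry positive) gives (4, -3, 2, 1).

(4, -3, 2, 1)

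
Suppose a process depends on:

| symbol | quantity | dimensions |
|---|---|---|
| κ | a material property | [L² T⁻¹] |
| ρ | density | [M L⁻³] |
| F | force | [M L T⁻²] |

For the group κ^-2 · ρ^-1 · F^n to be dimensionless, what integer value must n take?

Balance the M exponent: (1)·n from F, plus −2·(0) − (1) = -1 from the rest, must sum to zero.
n − 1 = 0, so n = 1.

1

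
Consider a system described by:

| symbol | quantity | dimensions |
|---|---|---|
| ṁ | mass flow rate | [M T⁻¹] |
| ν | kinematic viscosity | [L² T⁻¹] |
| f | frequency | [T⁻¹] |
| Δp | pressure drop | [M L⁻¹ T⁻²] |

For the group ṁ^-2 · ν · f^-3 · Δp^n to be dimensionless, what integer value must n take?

Balance the M exponent: (1)·n from Δp, plus −2·(1) + (0) − 3·(0) = -2 from the rest, must sum to zero.
n − 2 = 0, so n = 2.

2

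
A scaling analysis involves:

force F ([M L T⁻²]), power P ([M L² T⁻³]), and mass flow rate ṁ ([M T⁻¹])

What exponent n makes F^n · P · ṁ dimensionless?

-2

Balance the M exponent: (1)·n from F, plus (1) + (1) = 2 from the rest, must sum to zero.
n + 2 = 0, so n = -2.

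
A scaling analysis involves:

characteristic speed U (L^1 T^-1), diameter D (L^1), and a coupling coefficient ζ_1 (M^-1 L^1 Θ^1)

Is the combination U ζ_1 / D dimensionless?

no

Sum the exponent of each base dimension across the product:
  M: [U]_M − [D]_M + [ζ_1]_M = (0) − (0) + (-1) = -1
  L: [U]_L − [D]_L + [ζ_1]_L = (1) − (1) + (1) = 1
  T: [U]_T − [D]_T + [ζ_1]_T = (-1) − (0) + (0) = -1
  Θ: [U]_Θ − [D]_Θ + [ζ_1]_Θ = (0) − (0) + (1) = 1
Net dimensions [M⁻¹ L T⁻¹ Θ] ≠ [1] — not dimensionless.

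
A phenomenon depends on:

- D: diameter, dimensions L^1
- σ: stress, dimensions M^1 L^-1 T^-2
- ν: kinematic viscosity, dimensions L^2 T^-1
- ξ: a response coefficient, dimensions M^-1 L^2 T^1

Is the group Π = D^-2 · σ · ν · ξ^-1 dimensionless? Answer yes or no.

no

Sum the exponent of each base dimension across the product:
  M: −2·[D]_M + [σ]_M + [ν]_M − [ξ]_M = −2·(0) + (1) + (0) − (-1) = 2
  L: −2·[D]_L + [σ]_L + [ν]_L − [ξ]_L = −2·(1) + (-1) + (2) − (2) = -3
  T: −2·[D]_T + [σ]_T + [ν]_T − [ξ]_T = −2·(0) + (-2) + (-1) − (1) = -4
Net dimensions [M² L⁻³ T⁻⁴] ≠ [1] — not dimensionless.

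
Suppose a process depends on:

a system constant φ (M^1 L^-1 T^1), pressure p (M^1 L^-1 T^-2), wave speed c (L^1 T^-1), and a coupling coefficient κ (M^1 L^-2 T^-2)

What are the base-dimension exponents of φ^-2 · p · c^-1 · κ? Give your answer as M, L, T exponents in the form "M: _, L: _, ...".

M: 0, L: -2, T: -5

Collect each base-dimension exponent across the product:
  M: −2·(1) + (1) − (0) + (1) = 0
  L: −2·(-1) + (-1) − (1) + (-2) = -2
  T: −2·(1) + (-2) − (-1) + (-2) = -5
So the dimensions are [L⁻² T⁻⁵].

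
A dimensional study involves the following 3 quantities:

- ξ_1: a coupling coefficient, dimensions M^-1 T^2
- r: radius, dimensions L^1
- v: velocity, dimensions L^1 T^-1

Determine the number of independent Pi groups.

0

There are 3 variables and 3 base dimensions (M, L, T).
The dimension matrix has rank 3.
Independent dimensionless groups: 3 − 3 = 0.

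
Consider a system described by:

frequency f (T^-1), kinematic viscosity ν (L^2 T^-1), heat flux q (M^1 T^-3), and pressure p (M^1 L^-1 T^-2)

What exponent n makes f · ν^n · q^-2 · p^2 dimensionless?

Balance the L exponent: (2)·n from ν, plus (0) − 2·(0) + 2·(-1) = -2 from the rest, must sum to zero.
2n − 2 = 0, so n = 1.

1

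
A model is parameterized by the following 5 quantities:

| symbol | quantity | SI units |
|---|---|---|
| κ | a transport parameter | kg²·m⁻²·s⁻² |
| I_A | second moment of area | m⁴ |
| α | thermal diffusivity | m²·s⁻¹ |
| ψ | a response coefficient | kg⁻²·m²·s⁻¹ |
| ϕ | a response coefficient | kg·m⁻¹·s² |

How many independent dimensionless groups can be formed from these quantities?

There are 5 variables and 3 base dimensions (M, L, T).
The dimension matrix has rank 3.
Independent dimensionless groups: 5 − 3 = 2.

2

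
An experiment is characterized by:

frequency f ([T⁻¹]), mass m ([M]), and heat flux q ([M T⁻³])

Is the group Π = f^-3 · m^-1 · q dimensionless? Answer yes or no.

Sum the exponent of each base dimension across the product:
  M: −3·[f]_M − [m]_M + [q]_M = −3·(0) − (1) + (1) = 0
  L: −3·[f]_L − [m]_L + [q]_L = −3·(0) − (0) + (0) = 0
  T: −3·[f]_T − [m]_T + [q]_T = −3·(-1) − (0) + (-3) = 0
All base exponents vanish — dimensionless.

yes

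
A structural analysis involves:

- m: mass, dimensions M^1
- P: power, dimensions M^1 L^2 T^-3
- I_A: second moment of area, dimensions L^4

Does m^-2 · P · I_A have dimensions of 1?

Sum the exponent of each base dimension across the product:
  M: −2·[m]_M + [P]_M + [I_A]_M = −2·(1) + (1) + (0) = -1
  L: −2·[m]_L + [P]_L + [I_A]_L = −2·(0) + (2) + (4) = 6
  T: −2·[m]_T + [P]_T + [I_A]_T = −2·(0) + (-3) + (0) = -3
Net dimensions [M⁻¹ L⁶ T⁻³] ≠ [1] — not dimensionless.

no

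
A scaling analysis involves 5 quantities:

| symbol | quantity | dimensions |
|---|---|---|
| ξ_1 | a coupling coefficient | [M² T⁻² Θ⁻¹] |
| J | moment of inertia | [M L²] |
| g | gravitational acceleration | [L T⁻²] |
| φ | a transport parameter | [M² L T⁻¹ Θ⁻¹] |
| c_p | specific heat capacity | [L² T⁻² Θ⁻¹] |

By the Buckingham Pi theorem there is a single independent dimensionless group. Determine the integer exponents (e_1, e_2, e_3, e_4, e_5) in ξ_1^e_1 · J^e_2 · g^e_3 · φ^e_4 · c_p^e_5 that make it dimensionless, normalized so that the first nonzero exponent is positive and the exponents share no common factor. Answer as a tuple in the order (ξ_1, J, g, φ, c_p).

(3, 2, -2, -4, 1)

M: e_1·(2) + e_2·(1) + e_3·(0) + e_4·(2) + e_5·(0) = 0
L: e_1·(0) + e_2·(2) + e_3·(1) + e_4·(1) + e_5·(2) = 0
T: e_1·(-2) + e_2·(0) + e_3·(-2) + e_4·(-1) + e_5·(-2) = 0
Θ: e_1·(-1) + e_2·(0) + e_3·(0) + e_4·(-1) + e_5·(-1) = 0
Solving this homogeneous linear system for the smallest-integer solution (first nonzero entry positive) gives (3, 2, -2, -4, 1).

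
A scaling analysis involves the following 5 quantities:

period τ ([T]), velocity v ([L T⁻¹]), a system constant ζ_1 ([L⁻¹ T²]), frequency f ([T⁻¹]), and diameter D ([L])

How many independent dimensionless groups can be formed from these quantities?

There are 5 variables and 2 base dimensions (L, T).
The dimension matrix has rank 2.
Independent dimensionless groups: 5 − 2 = 3.

3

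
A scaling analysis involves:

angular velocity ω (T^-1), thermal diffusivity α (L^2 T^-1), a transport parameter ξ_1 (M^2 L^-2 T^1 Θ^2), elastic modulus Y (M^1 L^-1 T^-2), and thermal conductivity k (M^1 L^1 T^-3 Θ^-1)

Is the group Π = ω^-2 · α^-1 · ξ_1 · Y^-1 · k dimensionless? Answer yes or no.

no

Sum the exponent of each base dimension across the product:
  M: −2·[ω]_M − [α]_M + [ξ_1]_M − [Y]_M + [k]_M = −2·(0) − (0) + (2) − (1) + (1) = 2
  L: −2·[ω]_L − [α]_L + [ξ_1]_L − [Y]_L + [k]_L = −2·(0) − (2) + (-2) − (-1) + (1) = -2
  T: −2·[ω]_T − [α]_T + [ξ_1]_T − [Y]_T + [k]_T = −2·(-1) − (-1) + (1) − (-2) + (-3) = 3
  Θ: −2·[ω]_Θ − [α]_Θ + [ξ_1]_Θ − [Y]_Θ + [k]_Θ = −2·(0) − (0) + (2) − (0) + (-1) = 1
Net dimensions [M² L⁻² T³ Θ] ≠ [1] — not dimensionless.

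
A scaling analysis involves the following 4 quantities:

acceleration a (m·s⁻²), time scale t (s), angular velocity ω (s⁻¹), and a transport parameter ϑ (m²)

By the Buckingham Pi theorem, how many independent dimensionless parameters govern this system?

2

There are 4 variables and 2 base dimensions (L, T).
The dimension matrix has rank 2.
Independent dimensionless groups: 4 − 2 = 2.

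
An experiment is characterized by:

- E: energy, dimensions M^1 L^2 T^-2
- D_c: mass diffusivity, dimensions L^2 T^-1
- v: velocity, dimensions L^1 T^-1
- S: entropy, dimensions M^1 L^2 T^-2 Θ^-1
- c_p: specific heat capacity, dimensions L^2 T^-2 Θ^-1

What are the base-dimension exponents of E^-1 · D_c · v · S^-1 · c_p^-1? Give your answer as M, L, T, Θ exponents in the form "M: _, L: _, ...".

Collect each base-dimension exponent across the product:
  M: −(1) + (0) + (0) − (1) − (0) = -2
  L: −(2) + (2) + (1) − (2) − (2) = -3
  T: −(-2) + (-1) + (-1) − (-2) − (-2) = 4
  Θ: −(0) + (0) + (0) − (-1) − (-1) = 2
So the dimensions are [M⁻² L⁻³ T⁴ Θ²].

M: -2, L: -3, T: 4, Θ: 2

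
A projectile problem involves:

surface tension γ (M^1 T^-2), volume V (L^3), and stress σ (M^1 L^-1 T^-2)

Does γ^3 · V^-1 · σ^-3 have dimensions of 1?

Sum the exponent of each base dimension across the product:
  M: 3·[γ]_M − [V]_M − 3·[σ]_M = 3·(1) − (0) − 3·(1) = 0
  L: 3·[γ]_L − [V]_L − 3·[σ]_L = 3·(0) − (3) − 3·(-1) = 0
  T: 3·[γ]_T − [V]_T − 3·[σ]_T = 3·(-2) − (0) − 3·(-2) = 0
All base exponents vanish — dimensionless.

yes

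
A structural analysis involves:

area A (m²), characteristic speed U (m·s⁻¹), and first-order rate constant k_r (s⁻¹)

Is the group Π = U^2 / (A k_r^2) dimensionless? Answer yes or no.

Sum the exponent of each base dimension across the product:
  L: −[A]_L + 2·[U]_L − 2·[k_r]_L = −(2) + 2·(1) − 2·(0) = 0
  T: −[A]_T + 2·[U]_T − 2·[k_r]_T = −(0) + 2·(-1) − 2·(-1) = 0
All base exponents vanish — dimensionless.

yes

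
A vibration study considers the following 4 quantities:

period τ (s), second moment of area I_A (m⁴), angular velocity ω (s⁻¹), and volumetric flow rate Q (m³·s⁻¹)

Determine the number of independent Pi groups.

2

There are 4 variables and 2 base dimensions (L, T).
The dimension matrix has rank 2.
Independent dimensionless groups: 4 − 2 = 2.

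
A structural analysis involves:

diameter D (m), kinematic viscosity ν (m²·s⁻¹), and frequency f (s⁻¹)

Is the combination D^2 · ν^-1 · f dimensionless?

Sum the exponent of each base dimension across the product:
  L: 2·[D]_L − [ν]_L + [f]_L = 2·(1) − (2) + (0) = 0
  T: 2·[D]_T − [ν]_T + [f]_T = 2·(0) − (-1) + (-1) = 0
All base exponents vanish — dimensionless.

yes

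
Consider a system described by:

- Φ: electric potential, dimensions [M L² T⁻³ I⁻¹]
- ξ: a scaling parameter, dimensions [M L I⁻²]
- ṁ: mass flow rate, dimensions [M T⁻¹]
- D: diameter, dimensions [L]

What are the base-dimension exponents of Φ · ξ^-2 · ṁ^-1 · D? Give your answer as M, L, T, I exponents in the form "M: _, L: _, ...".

Collect each base-dimension exponent across the product:
  M: (1) − 2·(1) − (1) + (0) = -2
  L: (2) − 2·(1) − (0) + (1) = 1
  T: (-3) − 2·(0) − (-1) + (0) = -2
  I: (-1) − 2·(-2) − (0) + (0) = 3
So the dimensions are [M⁻² L T⁻² I³].

M: -2, L: 1, T: -2, I: 3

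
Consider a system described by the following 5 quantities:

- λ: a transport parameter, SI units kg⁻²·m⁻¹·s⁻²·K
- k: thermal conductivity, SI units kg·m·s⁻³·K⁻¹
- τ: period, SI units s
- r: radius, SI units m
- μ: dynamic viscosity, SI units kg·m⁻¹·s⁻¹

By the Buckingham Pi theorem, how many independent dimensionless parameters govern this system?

1

There are 5 variables and 4 base dimensions (M, L, T, Θ).
The dimension matrix has rank 4.
Independent dimensionless groups: 5 − 4 = 1.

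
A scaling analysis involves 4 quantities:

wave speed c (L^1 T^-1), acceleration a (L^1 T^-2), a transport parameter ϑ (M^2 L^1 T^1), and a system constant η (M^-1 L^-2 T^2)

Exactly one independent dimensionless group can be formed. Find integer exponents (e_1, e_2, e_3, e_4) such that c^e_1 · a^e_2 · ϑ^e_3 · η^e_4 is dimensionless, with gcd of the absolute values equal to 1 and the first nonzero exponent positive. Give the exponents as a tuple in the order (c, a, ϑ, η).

(1, 2, 1, 2)

M: e_1·(0) + e_2·(0) + e_3·(2) + e_4·(-1) = 0
L: e_1·(1) + e_2·(1) + e_3·(1) + e_4·(-2) = 0
T: e_1·(-1) + e_2·(-2) + e_3·(1) + e_4·(2) = 0
Solving this homogeneous linear system for the smallest-integer solution (first nonzero entry positive) gives (1, 2, 1, 2).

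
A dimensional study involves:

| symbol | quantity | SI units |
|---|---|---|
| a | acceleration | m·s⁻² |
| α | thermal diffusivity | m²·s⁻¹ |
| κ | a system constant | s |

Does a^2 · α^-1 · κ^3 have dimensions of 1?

Sum the exponent of each base dimension across the product:
  L: 2·[a]_L − [α]_L + 3·[κ]_L = 2·(1) − (2) + 3·(0) = 0
  T: 2·[a]_T − [α]_T + 3·[κ]_T = 2·(-2) − (-1) + 3·(1) = 0
All base exponents vanish — dimensionless.

yes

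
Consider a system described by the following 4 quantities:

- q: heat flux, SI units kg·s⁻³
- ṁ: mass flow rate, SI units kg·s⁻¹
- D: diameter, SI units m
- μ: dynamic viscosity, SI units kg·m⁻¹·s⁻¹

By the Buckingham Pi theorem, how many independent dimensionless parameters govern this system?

1

There are 4 variables and 3 base dimensions (M, L, T).
The dimension matrix has rank 3.
Independent dimensionless groups: 4 − 3 = 1.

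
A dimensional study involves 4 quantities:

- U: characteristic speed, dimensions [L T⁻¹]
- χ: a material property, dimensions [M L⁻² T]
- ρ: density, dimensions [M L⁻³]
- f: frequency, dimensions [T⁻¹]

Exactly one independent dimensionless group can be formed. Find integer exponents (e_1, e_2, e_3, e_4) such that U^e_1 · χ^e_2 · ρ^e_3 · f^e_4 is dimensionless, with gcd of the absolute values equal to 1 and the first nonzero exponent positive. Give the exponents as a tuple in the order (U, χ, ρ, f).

(1, -1, 1, -2)

M: e_1·(0) + e_2·(1) + e_3·(1) + e_4·(0) = 0
L: e_1·(1) + e_2·(-2) + e_3·(-3) + e_4·(0) = 0
T: e_1·(-1) + e_2·(1) + e_3·(0) + e_4·(-1) = 0
Solving this homogeneous linear system for the smallest-integer solution (first nonzero entry positive) gives (1, -1, 1, -2).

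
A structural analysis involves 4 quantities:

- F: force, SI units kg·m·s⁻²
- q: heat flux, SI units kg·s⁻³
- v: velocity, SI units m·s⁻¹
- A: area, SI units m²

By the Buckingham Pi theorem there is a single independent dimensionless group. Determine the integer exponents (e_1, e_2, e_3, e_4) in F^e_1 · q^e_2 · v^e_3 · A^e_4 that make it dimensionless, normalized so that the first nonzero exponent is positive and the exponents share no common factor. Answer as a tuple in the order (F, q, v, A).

(1, -1, 1, -1)

M: e_1·(1) + e_2·(1) + e_3·(0) + e_4·(0) = 0
L: e_1·(1) + e_2·(0) + e_3·(1) + e_4·(2) = 0
T: e_1·(-2) + e_2·(-3) + e_3·(-1) + e_4·(0) = 0
Solving this homogeneous linear system for the smallest-integer solution (first nonzero entry positive) gives (1, -1, 1, -1).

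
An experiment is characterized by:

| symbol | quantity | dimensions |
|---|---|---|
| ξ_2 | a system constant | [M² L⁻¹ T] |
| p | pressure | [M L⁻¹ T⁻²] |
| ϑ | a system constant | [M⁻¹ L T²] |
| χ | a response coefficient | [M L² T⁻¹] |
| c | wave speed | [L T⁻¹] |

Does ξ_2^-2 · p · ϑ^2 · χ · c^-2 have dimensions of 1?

no

Sum the exponent of each base dimension across the product:
  M: −2·[ξ_2]_M + [p]_M + 2·[ϑ]_M + [χ]_M − 2·[c]_M = −2·(2) + (1) + 2·(-1) + (1) − 2·(0) = -4
  L: −2·[ξ_2]_L + [p]_L + 2·[ϑ]_L + [χ]_L − 2·[c]_L = −2·(-1) + (-1) + 2·(1) + (2) − 2·(1) = 3
  T: −2·[ξ_2]_T + [p]_T + 2·[ϑ]_T + [χ]_T − 2·[c]_T = −2·(1) + (-2) + 2·(2) + (-1) − 2·(-1) = 1
Net dimensions [M⁻⁴ L³ T] ≠ [1] — not dimensionless.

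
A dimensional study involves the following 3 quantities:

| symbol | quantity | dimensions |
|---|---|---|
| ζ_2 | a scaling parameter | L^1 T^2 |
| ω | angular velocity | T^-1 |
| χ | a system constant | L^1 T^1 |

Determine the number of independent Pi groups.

There are 3 variables and 2 base dimensions (L, T).
The dimension matrix has rank 2.
Independent dimensionless groups: 3 − 2 = 1.

1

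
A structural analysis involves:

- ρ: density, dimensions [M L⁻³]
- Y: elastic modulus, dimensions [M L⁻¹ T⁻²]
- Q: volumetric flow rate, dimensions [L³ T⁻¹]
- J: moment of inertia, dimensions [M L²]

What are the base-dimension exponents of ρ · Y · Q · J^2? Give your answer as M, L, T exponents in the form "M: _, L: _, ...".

Collect each base-dimension exponent across the product:
  M: (1) + (1) + (0) + 2·(1) = 4
  L: (-3) + (-1) + (3) + 2·(2) = 3
  T: (0) + (-2) + (-1) + 2·(0) = -3
So the dimensions are [M⁴ L³ T⁻³].

M: 4, L: 3, T: -3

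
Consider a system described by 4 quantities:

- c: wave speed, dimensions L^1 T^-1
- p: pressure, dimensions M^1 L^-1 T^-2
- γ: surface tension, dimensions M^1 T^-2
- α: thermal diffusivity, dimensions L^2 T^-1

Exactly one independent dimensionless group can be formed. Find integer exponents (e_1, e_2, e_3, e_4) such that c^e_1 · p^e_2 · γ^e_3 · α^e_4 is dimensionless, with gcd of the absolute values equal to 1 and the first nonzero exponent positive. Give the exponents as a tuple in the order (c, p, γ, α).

M: e_1·(0) + e_2·(1) + e_3·(1) + e_4·(0) = 0
L: e_1·(1) + e_2·(-1) + e_3·(0) + e_4·(2) = 0
T: e_1·(-1) + e_2·(-2) + e_3·(-2) + e_4·(-1) = 0
Solving this homogeneous linear system for the smallest-integer solution (first nonzero entry positive) gives (1, -1, 1, -1).

(1, -1, 1, -1)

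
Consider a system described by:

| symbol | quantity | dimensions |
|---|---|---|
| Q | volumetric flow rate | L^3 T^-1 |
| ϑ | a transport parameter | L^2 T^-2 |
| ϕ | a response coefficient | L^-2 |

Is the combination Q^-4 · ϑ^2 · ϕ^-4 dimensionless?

yes

Sum the exponent of each base dimension across the product:
  M: −4·[Q]_M + 2·[ϑ]_M − 4·[ϕ]_M = −4·(0) + 2·(0) − 4·(0) = 0
  L: −4·[Q]_L + 2·[ϑ]_L − 4·[ϕ]_L = −4·(3) + 2·(2) − 4·(-2) = 0
  T: −4·[Q]_T + 2·[ϑ]_T − 4·[ϕ]_T = −4·(-1) + 2·(-2) − 4·(0) = 0
All base exponents vanish — dimensionless.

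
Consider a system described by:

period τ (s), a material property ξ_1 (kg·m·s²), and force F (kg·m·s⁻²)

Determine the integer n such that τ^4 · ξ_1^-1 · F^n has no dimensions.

1

Balance the M exponent: (1)·n from F, plus 4·(0) − (1) = -1 from the rest, must sum to zero.
n − 1 = 0, so n = 1.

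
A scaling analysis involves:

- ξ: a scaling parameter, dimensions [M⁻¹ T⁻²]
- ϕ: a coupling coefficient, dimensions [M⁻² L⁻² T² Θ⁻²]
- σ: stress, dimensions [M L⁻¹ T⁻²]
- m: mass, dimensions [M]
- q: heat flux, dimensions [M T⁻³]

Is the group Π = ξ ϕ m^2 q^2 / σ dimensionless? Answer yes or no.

no

Sum the exponent of each base dimension across the product:
  M: [ξ]_M + [ϕ]_M − [σ]_M + 2·[m]_M + 2·[q]_M = (-1) + (-2) − (1) + 2·(1) + 2·(1) = 0
  L: [ξ]_L + [ϕ]_L − [σ]_L + 2·[m]_L + 2·[q]_L = (0) + (-2) − (-1) + 2·(0) + 2·(0) = -1
  T: [ξ]_T + [ϕ]_T − [σ]_T + 2·[m]_T + 2·[q]_T = (-2) + (2) − (-2) + 2·(0) + 2·(-3) = -4
  Θ: [ξ]_Θ + [ϕ]_Θ − [σ]_Θ + 2·[m]_Θ + 2·[q]_Θ = (0) + (-2) − (0) + 2·(0) + 2·(0) = -2
Net dimensions [L⁻¹ T⁻⁴ Θ⁻²] ≠ [1] — not dimensionless.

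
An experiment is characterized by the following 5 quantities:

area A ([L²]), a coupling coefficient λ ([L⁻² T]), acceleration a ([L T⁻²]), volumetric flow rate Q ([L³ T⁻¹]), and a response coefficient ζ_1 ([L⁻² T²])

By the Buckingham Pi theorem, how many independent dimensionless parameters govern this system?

There are 5 variables and 2 base dimensions (L, T).
The dimension matrix has rank 2.
Independent dimensionless groups: 5 − 2 = 3.

3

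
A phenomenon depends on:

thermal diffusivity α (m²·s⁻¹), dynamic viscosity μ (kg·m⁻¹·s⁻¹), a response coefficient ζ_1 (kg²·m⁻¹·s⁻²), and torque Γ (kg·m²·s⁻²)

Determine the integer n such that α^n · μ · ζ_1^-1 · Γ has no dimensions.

Balance the L exponent: (2)·n from α, plus (-1) − (-1) + (2) = 2 from the rest, must sum to zero.
2n + 2 = 0, so n = -1.

-1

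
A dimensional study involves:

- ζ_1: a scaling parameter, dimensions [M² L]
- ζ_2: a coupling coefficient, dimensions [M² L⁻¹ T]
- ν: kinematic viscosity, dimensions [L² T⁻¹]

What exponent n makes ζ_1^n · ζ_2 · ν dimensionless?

-1

Balance the M exponent: (2)·n from ζ_1, plus (2) + (0) = 2 from the rest, must sum to zero.
2n + 2 = 0, so n = -1.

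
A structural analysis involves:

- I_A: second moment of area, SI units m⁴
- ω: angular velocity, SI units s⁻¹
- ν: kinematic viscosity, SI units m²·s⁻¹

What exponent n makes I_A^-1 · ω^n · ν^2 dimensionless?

-2

Balance the T exponent: (-1)·n from ω, plus −(0) + 2·(-1) = -2 from the rest, must sum to zero.
−n − 2 = 0, so n = -2.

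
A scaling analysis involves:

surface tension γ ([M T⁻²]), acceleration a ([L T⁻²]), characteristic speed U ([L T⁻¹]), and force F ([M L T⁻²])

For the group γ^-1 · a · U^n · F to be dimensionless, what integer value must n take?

-2

Balance the L exponent: (1)·n from U, plus −(0) + (1) + (1) = 2 from the rest, must sum to zero.
n + 2 = 0, so n = -2.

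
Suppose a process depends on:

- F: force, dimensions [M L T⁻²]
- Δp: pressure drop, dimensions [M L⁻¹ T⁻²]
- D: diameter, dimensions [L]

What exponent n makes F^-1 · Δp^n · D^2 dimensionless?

Balance the M exponent: (1)·n from Δp, plus −(1) + 2·(0) = -1 from the rest, must sum to zero.
n − 1 = 0, so n = 1.

1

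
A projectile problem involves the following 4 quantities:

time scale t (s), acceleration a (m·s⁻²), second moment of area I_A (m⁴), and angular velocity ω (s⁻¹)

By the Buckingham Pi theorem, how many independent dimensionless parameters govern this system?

2

There are 4 variables and 2 base dimensions (L, T).
The dimension matrix has rank 2.
Independent dimensionless groups: 4 − 2 = 2.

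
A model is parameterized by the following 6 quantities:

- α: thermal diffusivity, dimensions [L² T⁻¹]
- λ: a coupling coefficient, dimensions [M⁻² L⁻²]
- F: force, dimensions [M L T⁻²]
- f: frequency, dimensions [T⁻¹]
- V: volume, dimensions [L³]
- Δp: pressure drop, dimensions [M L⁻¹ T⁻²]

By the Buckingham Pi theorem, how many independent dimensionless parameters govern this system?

3

There are 6 variables and 3 base dimensions (M, L, T).
The dimension matrix has rank 3.
Independent dimensionless groups: 6 − 3 = 3.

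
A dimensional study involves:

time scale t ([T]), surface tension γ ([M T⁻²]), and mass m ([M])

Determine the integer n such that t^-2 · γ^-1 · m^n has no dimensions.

Balance the M exponent: (1)·n from m, plus −2·(0) − (1) = -1 from the rest, must sum to zero.
n − 1 = 0, so n = 1.

1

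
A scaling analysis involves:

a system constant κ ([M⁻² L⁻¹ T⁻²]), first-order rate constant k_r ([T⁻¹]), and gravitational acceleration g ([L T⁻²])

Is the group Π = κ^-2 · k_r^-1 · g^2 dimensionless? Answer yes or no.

Sum the exponent of each base dimension across the product:
  M: −2·[κ]_M − [k_r]_M + 2·[g]_M = −2·(-2) − (0) + 2·(0) = 4
  L: −2·[κ]_L − [k_r]_L + 2·[g]_L = −2·(-1) − (0) + 2·(1) = 4
  T: −2·[κ]_T − [k_r]_T + 2·[g]_T = −2·(-2) − (-1) + 2·(-2) = 1
Net dimensions [M⁴ L⁴ T] ≠ [1] — not dimensionless.

no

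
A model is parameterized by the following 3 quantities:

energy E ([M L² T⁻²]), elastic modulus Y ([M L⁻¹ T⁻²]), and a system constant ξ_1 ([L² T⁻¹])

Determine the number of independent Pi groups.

0

There are 3 variables and 3 base dimensions (M, L, T).
The dimension matrix has rank 3.
Independent dimensionless groups: 3 − 3 = 0.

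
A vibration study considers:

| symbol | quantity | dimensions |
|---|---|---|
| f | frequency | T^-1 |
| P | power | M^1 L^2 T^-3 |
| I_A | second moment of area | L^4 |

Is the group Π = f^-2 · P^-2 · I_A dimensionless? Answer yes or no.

Sum the exponent of each base dimension across the product:
  M: −2·[f]_M − 2·[P]_M + [I_A]_M = −2·(0) − 2·(1) + (0) = -2
  L: −2·[f]_L − 2·[P]_L + [I_A]_L = −2·(0) − 2·(2) + (4) = 0
  T: −2·[f]_T − 2·[P]_T + [I_A]_T = −2·(-1) − 2·(-3) + (0) = 8
Net dimensions [M⁻² T⁸] ≠ [1] — not dimensionless.

no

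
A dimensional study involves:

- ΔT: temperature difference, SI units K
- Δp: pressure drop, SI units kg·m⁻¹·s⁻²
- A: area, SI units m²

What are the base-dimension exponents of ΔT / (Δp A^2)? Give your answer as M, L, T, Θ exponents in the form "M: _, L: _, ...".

M: -1, L: -3, T: 2, Θ: 1

Collect each base-dimension exponent across the product:
  M: (0) − (1) − 2·(0) = -1
  L: (0) − (-1) − 2·(2) = -3
  T: (0) − (-2) − 2·(0) = 2
  Θ: (1) − (0) − 2·(0) = 1
So the dimensions are [M⁻¹ L⁻³ T² Θ].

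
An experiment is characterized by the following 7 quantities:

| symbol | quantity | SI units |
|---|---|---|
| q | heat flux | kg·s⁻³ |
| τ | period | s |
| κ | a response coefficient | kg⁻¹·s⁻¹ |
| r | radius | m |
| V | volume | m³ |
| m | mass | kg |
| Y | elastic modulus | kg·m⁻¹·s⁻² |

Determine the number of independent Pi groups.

4

There are 7 variables and 3 base dimensions (M, L, T).
The dimension matrix has rank 3.
Independent dimensionless groups: 7 − 3 = 4.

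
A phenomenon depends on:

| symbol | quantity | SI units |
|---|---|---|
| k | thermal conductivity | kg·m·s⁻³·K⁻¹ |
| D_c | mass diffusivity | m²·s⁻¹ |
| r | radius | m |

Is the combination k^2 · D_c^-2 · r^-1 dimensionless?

no

Sum the exponent of each base dimension across the product:
  M: 2·[k]_M − 2·[D_c]_M − [r]_M = 2·(1) − 2·(0) − (0) = 2
  L: 2·[k]_L − 2·[D_c]_L − [r]_L = 2·(1) − 2·(2) − (1) = -3
  T: 2·[k]_T − 2·[D_c]_T − [r]_T = 2·(-3) − 2·(-1) − (0) = -4
  Θ: 2·[k]_Θ − 2·[D_c]_Θ − [r]_Θ = 2·(-1) − 2·(0) − (0) = -2
Net dimensions [M² L⁻³ T⁻⁴ Θ⁻²] ≠ [1] — not dimensionless.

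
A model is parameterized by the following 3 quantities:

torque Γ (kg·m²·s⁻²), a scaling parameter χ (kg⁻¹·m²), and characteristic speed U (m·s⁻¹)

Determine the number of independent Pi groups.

There are 3 variables and 3 base dimensions (M, L, T).
The dimension matrix has rank 3.
Independent dimensionless groups: 3 − 3 = 0.

0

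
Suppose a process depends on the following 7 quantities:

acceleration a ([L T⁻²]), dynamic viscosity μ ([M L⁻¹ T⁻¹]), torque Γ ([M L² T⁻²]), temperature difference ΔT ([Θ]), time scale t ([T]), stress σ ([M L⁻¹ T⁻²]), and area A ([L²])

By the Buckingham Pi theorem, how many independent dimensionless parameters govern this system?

3

There are 7 variables and 4 base dimensions (M, L, T, Θ).
The dimension matrix has rank 4.
Independent dimensionless groups: 7 − 4 = 3.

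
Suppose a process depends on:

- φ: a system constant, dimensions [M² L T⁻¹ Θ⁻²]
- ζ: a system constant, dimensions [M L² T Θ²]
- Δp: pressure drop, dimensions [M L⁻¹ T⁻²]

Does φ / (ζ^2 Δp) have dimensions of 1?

Sum the exponent of each base dimension across the product:
  M: [φ]_M − 2·[ζ]_M − [Δp]_M = (2) − 2·(1) − (1) = -1
  L: [φ]_L − 2·[ζ]_L − [Δp]_L = (1) − 2·(2) − (-1) = -2
  T: [φ]_T − 2·[ζ]_T − [Δp]_T = (-1) − 2·(1) − (-2) = -1
  Θ: [φ]_Θ − 2·[ζ]_Θ − [Δp]_Θ = (-2) − 2·(2) − (0) = -6
Net dimensions [M⁻¹ L⁻² T⁻¹ Θ⁻⁶] ≠ [1] — not dimensionless.

no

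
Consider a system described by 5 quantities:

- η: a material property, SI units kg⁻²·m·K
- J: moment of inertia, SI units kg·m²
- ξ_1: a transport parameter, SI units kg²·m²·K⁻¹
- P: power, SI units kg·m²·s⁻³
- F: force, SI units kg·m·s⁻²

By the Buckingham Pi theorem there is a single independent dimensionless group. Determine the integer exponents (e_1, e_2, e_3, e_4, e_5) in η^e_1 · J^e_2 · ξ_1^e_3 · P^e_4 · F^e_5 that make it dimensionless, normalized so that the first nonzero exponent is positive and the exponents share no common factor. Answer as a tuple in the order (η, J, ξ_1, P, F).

M: e_1·(-2) + e_2·(1) + e_3·(2) + e_4·(1) + e_5·(1) = 0
L: e_1·(1) + e_2·(2) + e_3·(2) + e_4·(2) + e_5·(1) = 0
T: e_1·(0) + e_2·(0) + e_3·(0) + e_4·(-3) + e_5·(-2) = 0
Θ: e_1·(1) + e_2·(0) + e_3·(-1) + e_4·(0) + e_5·(0) = 0
Solving this homogeneous linear system for the smallest-integer solution (first nonzero entry positive) gives (1, -1, 1, -2, 3).

(1, -1, 1, -2, 3)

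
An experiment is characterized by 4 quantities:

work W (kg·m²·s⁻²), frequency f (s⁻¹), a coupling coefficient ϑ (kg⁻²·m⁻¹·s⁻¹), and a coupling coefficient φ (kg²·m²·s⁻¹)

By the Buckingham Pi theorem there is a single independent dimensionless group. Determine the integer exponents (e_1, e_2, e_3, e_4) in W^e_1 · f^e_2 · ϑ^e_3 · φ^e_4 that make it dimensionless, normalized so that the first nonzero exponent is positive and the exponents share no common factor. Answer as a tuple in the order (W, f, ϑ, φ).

M: e_1·(1) + e_2·(0) + e_3·(-2) + e_4·(2) = 0
L: e_1·(2) + e_2·(0) + e_3·(-1) + e_4·(2) = 0
T: e_1·(-2) + e_2·(-1) + e_3·(-1) + e_4·(-1) = 0
Solving this homogeneous linear system for the smallest-integer solution (first nonzero entry positive) gives (2, 1, -2, -3).

(2, 1, -2, -3)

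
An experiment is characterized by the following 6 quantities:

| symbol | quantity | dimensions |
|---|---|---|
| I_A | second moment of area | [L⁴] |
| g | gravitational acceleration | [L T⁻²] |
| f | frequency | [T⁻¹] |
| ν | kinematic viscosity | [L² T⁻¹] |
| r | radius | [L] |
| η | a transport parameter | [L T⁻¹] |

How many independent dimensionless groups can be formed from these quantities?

4

There are 6 variables and 2 base dimensions (L, T).
The dimension matrix has rank 2.
Independent dimensionless groups: 6 − 2 = 4.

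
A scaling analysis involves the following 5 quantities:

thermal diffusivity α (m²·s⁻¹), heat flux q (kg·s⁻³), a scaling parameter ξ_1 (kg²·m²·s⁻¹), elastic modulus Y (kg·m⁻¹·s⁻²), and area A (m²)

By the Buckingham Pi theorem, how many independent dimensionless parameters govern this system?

There are 5 variables and 3 base dimensions (M, L, T).
The dimension matrix has rank 3.
Independent dimensionless groups: 5 − 3 = 2.

2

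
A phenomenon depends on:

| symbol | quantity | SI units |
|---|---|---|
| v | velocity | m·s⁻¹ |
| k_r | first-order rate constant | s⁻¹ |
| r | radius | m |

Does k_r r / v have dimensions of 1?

yes

Sum the exponent of each base dimension across the product:
  L: −[v]_L + [k_r]_L + [r]_L = −(1) + (0) + (1) = 0
  T: −[v]_T + [k_r]_T + [r]_T = −(-1) + (-1) + (0) = 0
All base exponents vanish — dimensionless.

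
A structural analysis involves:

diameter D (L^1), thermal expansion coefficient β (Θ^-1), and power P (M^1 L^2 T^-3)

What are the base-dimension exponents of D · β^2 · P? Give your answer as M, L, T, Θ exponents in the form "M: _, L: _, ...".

Collect each base-dimension exponent across the product:
  M: (0) + 2·(0) + (1) = 1
  L: (1) + 2·(0) + (2) = 3
  T: (0) + 2·(0) + (-3) = -3
  Θ: (0) + 2·(-1) + (0) = -2
So the dimensions are [M L³ T⁻³ Θ⁻²].

M: 1, L: 3, T: -3, Θ: -2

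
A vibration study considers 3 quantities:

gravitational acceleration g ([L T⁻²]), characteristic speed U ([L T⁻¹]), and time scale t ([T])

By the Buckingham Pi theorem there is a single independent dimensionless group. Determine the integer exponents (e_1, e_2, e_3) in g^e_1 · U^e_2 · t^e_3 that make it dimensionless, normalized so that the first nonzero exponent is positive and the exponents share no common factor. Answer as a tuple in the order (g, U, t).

(1, -1, 1)

L: e_1·(1) + e_2·(1) + e_3·(0) = 0
T: e_1·(-2) + e_2·(-1) + e_3·(1) = 0
Solving this homogeneous linear system for the smallest-integer solution (first nonzero entry positive) gives (1, -1, 1).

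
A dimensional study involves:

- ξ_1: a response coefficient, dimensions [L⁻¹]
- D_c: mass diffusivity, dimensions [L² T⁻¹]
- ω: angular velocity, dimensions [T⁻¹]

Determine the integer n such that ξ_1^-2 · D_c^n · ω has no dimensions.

-1

Balance the L exponent: (2)·n from D_c, plus −2·(-1) + (0) = 2 from the rest, must sum to zero.
2n + 2 = 0, so n = -1.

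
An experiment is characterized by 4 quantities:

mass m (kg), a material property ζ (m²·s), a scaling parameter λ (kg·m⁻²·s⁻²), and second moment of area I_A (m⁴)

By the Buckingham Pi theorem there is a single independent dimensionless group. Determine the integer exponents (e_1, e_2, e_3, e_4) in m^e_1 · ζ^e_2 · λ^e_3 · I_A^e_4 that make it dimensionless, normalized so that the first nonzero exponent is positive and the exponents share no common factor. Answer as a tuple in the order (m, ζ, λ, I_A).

(2, -4, -2, 1)

M: e_1·(1) + e_2·(0) + e_3·(1) + e_4·(0) = 0
L: e_1·(0) + e_2·(2) + e_3·(-2) + e_4·(4) = 0
T: e_1·(0) + e_2·(1) + e_3·(-2) + e_4·(0) = 0
Solving this homogeneous linear system for the smallest-integer solution (first nonzero entry positive) gives (2, -4, -2, 1).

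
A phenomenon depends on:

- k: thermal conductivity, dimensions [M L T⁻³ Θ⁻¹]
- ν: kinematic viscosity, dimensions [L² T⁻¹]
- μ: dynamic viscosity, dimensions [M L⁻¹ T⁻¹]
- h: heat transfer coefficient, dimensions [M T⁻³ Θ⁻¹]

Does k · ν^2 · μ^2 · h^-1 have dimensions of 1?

no

Sum the exponent of each base dimension across the product:
  M: [k]_M + 2·[ν]_M + 2·[μ]_M − [h]_M = (1) + 2·(0) + 2·(1) − (1) = 2
  L: [k]_L + 2·[ν]_L + 2·[μ]_L − [h]_L = (1) + 2·(2) + 2·(-1) − (0) = 3
  T: [k]_T + 2·[ν]_T + 2·[μ]_T − [h]_T = (-3) + 2·(-1) + 2·(-1) − (-3) = -4
  Θ: [k]_Θ + 2·[ν]_Θ + 2·[μ]_Θ − [h]_Θ = (-1) + 2·(0) + 2·(0) − (-1) = 0
Net dimensions [M² L³ T⁻⁴] ≠ [1] — not dimensionless.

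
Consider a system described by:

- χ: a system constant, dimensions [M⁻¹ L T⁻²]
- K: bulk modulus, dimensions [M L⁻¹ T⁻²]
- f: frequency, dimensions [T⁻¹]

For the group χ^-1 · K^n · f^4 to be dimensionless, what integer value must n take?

Balance the M exponent: (1)·n from K, plus −(-1) + 4·(0) = 1 from the rest, must sum to zero.
n + 1 = 0, so n = -1.

-1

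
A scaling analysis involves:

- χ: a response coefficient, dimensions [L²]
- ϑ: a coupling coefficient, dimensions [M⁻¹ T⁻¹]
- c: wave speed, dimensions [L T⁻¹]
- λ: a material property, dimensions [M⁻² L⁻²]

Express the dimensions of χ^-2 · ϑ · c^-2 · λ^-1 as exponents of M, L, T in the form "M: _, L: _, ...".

Collect each base-dimension exponent across the product:
  M: −2·(0) + (-1) − 2·(0) − (-2) = 1
  L: −2·(2) + (0) − 2·(1) − (-2) = -4
  T: −2·(0) + (-1) − 2·(-1) − (0) = 1
So the dimensions are [M L⁻⁴ T].

M: 1, L: -4, T: 1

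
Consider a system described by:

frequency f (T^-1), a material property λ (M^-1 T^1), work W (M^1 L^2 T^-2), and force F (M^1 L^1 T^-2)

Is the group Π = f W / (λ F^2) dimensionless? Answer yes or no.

yes

Sum the exponent of each base dimension across the product:
  M: [f]_M − [λ]_M + [W]_M − 2·[F]_M = (0) − (-1) + (1) − 2·(1) = 0
  L: [f]_L − [λ]_L + [W]_L − 2·[F]_L = (0) − (0) + (2) − 2·(1) = 0
  T: [f]_T − [λ]_T + [W]_T − 2·[F]_T = (-1) − (1) + (-2) − 2·(-2) = 0
All base exponents vanish — dimensionless.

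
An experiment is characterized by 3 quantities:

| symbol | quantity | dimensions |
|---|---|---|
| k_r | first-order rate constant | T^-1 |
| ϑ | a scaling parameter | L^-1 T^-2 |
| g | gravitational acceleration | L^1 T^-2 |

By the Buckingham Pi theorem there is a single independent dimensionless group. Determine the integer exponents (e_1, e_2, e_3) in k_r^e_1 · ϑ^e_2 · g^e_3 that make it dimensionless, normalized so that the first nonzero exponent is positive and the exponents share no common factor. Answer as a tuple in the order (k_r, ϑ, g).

L: e_1·(0) + e_2·(-1) + e_3·(1) = 0
T: e_1·(-1) + e_2·(-2) + e_3·(-2) = 0
Solving this homogeneous linear system for the smallest-integer solution (first nonzero entry positive) gives (4, -1, -1).

(4, -1, -1)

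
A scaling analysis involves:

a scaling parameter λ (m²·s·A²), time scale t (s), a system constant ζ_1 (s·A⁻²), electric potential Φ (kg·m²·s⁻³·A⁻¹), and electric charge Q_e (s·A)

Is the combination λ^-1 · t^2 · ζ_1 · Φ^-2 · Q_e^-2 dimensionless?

no

Sum the exponent of each base dimension across the product:
  M: −[λ]_M + 2·[t]_M + [ζ_1]_M − 2·[Φ]_M − 2·[Q_e]_M = −(0) + 2·(0) + (0) − 2·(1) − 2·(0) = -2
  L: −[λ]_L + 2·[t]_L + [ζ_1]_L − 2·[Φ]_L − 2·[Q_e]_L = −(2) + 2·(0) + (0) − 2·(2) − 2·(0) = -6
  T: −[λ]_T + 2·[t]_T + [ζ_1]_T − 2·[Φ]_T − 2·[Q_e]_T = −(1) + 2·(1) + (1) − 2·(-3) − 2·(1) = 6
  I: −[λ]_I + 2·[t]_I + [ζ_1]_I − 2·[Φ]_I − 2·[Q_e]_I = −(2) + 2·(0) + (-2) − 2·(-1) − 2·(1) = -4
Net dimensions [M⁻² L⁻⁶ T⁶ I⁻⁴] ≠ [1] — not dimensionless.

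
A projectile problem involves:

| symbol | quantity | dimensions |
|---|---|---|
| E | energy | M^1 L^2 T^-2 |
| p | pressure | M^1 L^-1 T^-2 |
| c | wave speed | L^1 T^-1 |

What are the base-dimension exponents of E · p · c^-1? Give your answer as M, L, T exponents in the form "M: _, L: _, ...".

M: 2, L: 0, T: -3

Collect each base-dimension exponent across the product:
  M: (1) + (1) − (0) = 2
  L: (2) + (-1) − (1) = 0
  T: (-2) + (-2) − (-1) = -3
So the dimensions are [M² T⁻³].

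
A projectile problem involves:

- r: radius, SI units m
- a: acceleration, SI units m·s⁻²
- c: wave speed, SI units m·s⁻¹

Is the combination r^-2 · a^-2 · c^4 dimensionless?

Sum the exponent of each base dimension across the product:
  M: −2·[r]_M − 2·[a]_M + 4·[c]_M = −2·(0) − 2·(0) + 4·(0) = 0
  L: −2·[r]_L − 2·[a]_L + 4·[c]_L = −2·(1) − 2·(1) + 4·(1) = 0
  T: −2·[r]_T − 2·[a]_T + 4·[c]_T = −2·(0) − 2·(-2) + 4·(-1) = 0
All base exponents vanish — dimensionless.

yes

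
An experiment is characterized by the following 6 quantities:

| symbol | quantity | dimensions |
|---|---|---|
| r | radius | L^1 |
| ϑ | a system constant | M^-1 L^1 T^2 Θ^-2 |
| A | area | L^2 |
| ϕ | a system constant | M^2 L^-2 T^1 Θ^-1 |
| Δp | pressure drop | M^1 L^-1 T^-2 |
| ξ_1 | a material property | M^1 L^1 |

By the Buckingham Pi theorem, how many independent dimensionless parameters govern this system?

2

There are 6 variables and 4 base dimensions (M, L, T, Θ).
The dimension matrix has rank 4.
Independent dimensionless groups: 6 − 4 = 2.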